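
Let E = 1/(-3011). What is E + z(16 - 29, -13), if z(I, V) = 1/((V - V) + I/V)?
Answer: 3010/3011 ≈ 0.99967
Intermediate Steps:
E = -1/3011 ≈ -0.00033212
z(I, V) = V/I (z(I, V) = 1/(0 + I/V) = 1/(I/V) = V/I)
E + z(16 - 29, -13) = -1/3011 - 13/(16 - 29) = -1/3011 - 13/(-13) = -1/3011 - 13*(-1/13) = -1/3011 + 1 = 3010/3011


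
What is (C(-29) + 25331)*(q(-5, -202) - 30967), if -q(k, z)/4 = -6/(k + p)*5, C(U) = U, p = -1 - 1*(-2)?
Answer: -784286094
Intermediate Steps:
p = 1 (p = -1 + 2 = 1)
q(k, z) = 120/(1 + k) (q(k, z) = -4*(-6/(k + 1))*5 = -4*(-6/(1 + k))*5 = -(-120)/(1 + k) = 120/(1 + k))
(C(-29) + 25331)*(q(-5, -202) - 30967) = (-29 + 25331)*(120/(1 - 5) - 30967) = 25302*(120/(-4) - 30967) = 25302*(120*(-¼) - 30967) = 25302*(-30 - 30967) = 25302*(-30997) = -784286094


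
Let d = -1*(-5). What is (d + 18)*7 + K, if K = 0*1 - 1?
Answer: 160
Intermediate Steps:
d = 5
K = -1 (K = 0 - 1 = -1)
(d + 18)*7 + K = (5 + 18)*7 - 1 = 23*7 - 1 = 161 - 1 = 160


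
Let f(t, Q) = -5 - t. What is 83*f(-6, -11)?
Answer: 83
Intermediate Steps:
83*f(-6, -11) = 83*(-5 - 1*(-6)) = 83*(-5 + 6) = 83*1 = 83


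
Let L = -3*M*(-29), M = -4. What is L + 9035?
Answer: 8687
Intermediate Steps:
L = -348 (L = -3*(-4)*(-29) = 12*(-29) = -348)
L + 9035 = -348 + 9035 = 8687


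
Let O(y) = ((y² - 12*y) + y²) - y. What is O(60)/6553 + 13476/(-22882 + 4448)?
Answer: 15019026/60399001 ≈ 0.24866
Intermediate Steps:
O(y) = -13*y + 2*y² (O(y) = (-12*y + 2*y²) - y = -13*y + 2*y²)
O(60)/6553 + 13476/(-22882 + 4448) = (60*(-13 + 2*60))/6553 + 13476/(-22882 + 4448) = (60*(-13 + 120))*(1/6553) + 13476/(-18434) = (60*107)*(1/6553) + 13476*(-1/18434) = 6420*(1/6553) - 6738/9217 = 6420/6553 - 6738/9217 = 15019026/60399001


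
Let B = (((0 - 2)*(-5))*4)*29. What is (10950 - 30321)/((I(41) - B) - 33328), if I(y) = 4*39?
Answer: 6457/11444 ≈ 0.56423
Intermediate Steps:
I(y) = 156
B = 1160 (B = (-2*(-5)*4)*29 = (10*4)*29 = 40*29 = 1160)
(10950 - 30321)/((I(41) - B) - 33328) = (10950 - 30321)/((156 - 1*1160) - 33328) = -19371/((156 - 1160) - 33328) = -19371/(-1004 - 33328) = -19371/(-34332) = -19371*(-1/34332) = 6457/11444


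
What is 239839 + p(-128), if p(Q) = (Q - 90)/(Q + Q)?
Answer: 30699501/128 ≈ 2.3984e+5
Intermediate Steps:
p(Q) = (-90 + Q)/(2*Q) (p(Q) = (-90 + Q)/((2*Q)) = (-90 + Q)*(1/(2*Q)) = (-90 + Q)/(2*Q))
239839 + p(-128) = 239839 + (½)*(-90 - 128)/(-128) = 239839 + (½)*(-1/128)*(-218) = 239839 + 109/128 = 30699501/128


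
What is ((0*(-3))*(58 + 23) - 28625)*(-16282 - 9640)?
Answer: 742017250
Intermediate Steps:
((0*(-3))*(58 + 23) - 28625)*(-16282 - 9640) = (0*81 - 28625)*(-25922) = (0 - 28625)*(-25922) = -28625*(-25922) = 742017250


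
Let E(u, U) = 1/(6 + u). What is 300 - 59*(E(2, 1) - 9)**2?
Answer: -278219/64 ≈ -4347.2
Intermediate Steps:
300 - 59*(E(2, 1) - 9)**2 = 300 - 59*(1/(6 + 2) - 9)**2 = 300 - 59*(1/8 - 9)**2 = 300 - 59*(-71/8)**2 = 300 - 59*5041/64 = 300 - 297419/64 = -278219/64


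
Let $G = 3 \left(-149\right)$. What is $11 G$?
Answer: $-4917$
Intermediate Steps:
$G = -447$
$11 G = 11 \left(-447\right) = -4917$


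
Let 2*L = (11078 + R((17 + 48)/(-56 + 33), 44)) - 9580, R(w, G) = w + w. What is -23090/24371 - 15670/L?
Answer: -4589911345/209127551 ≈ -21.948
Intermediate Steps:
R(w, G) = 2*w
L = 17162/23 (L = ((11078 + 2*((17 + 48)/(-56 + 33))) - 9580)/2 = ((11078 + 2*(65/(-23))) - 9580)/2 = ((11078 + 2*(65*(-1/23))) - 9580)/2 = ((11078 + 2*(-65/23)) - 9580)/2 = ((11078 - 130/23) - 9580)/2 = (254664/23 - 9580)/2 = (½)*(34324/23) = 17162/23 ≈ 746.17)
-23090/24371 - 15670/L = -23090/24371 - 15670/17162/23 = -23090*1/24371 - 15670*23/17162 = -23090/24371 - 180205/8581 = -4589911345/209127551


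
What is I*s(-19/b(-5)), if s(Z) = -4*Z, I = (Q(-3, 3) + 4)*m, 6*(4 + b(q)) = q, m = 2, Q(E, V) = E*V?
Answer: 4560/29 ≈ 157.24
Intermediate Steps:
b(q) = -4 + q/6
I = -10 (I = (-3*3 + 4)*2 = (-9 + 4)*2 = -5*2 = -10)
I*s(-19/b(-5)) = -(-40)*(-19/(-4 + (⅙)*(-5))) = -(-40)*(-19/(-4 - ⅚)) = -(-40)*(-19/(-29/6)) = -(-40)*(-19*(-6/29)) = -(-40)*114/29 = -10*(-456/29) = 4560/29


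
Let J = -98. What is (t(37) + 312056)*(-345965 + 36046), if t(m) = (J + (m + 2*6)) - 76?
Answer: -96673343589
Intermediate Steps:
t(m) = -162 + m (t(m) = (-98 + (m + 2*6)) - 76 = (-98 + (m + 12)) - 76 = (-98 + (12 + m)) - 76 = (-86 + m) - 76 = -162 + m)
(t(37) + 312056)*(-345965 + 36046) = ((-162 + 37) + 312056)*(-345965 + 36046) = (-125 + 312056)*(-309919) = 311931*(-309919) = -96673343589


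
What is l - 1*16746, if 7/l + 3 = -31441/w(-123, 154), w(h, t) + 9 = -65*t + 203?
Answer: -33306066/1993 ≈ -16712.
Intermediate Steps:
w(h, t) = 194 - 65*t (w(h, t) = -9 + (-65*t + 203) = -9 + (203 - 65*t) = 194 - 65*t)
l = 68712/1993 (l = 7/(-3 - 31441/(194 - 65*154)) = 7/(-3 - 31441/(194 - 10010)) = 7/(-3 - 31441/(-9816)) = 7/(-3 - 31441*(-1/9816)) = 7/(-3 + 31441/9816) = 7/(1993/9816) = 7*(9816/1993) = 68712/1993 ≈ 34.477)
l - 1*16746 = 68712/1993 - 1*16746 = 68712/1993 - 16746 = -33306066/1993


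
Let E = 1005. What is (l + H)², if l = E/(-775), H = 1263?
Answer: 38245278096/24025 ≈ 1.5919e+6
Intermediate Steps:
l = -201/155 (l = 1005/(-775) = 1005*(-1/775) = -201/155 ≈ -1.2968)
(l + H)² = (-201/155 + 1263)² = (195564/155)² = 38245278096/24025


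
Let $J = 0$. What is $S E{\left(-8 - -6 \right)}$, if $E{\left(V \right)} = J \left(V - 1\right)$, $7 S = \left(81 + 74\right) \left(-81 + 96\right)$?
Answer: $0$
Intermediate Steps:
$S = \frac{2325}{7}$ ($S = \frac{\left(81 + 74\right) \left(-81 + 96\right)}{7} = \frac{155 \cdot 15}{7} = \frac{1}{7} \cdot 2325 = \frac{2325}{7} \approx 332.14$)
$E{\left(V \right)} = 0$ ($E{\left(V \right)} = 0 \left(V - 1\right) = 0 \left(-1 + V\right) = 0$)
$S E{\left(-8 - -6 \right)} = \frac{2325}{7} \cdot 0 = 0$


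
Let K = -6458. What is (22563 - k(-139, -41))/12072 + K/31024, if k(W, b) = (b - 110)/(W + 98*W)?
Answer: 534987425267/322112093688 ≈ 1.6609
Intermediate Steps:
k(W, b) = (-110 + b)/(99*W) (k(W, b) = (-110 + b)/((99*W)) = (-110 + b)*(1/(99*W)) = (-110 + b)/(99*W))
(22563 - k(-139, -41))/12072 + K/31024 = (22563 - (-110 - 41)/(99*(-139)))/12072 - 6458/31024 = (22563 - (-1)*(-151)/(99*139))*(1/12072) - 6458*1/31024 = (22563 - 1*151/13761)*(1/12072) - 3229/15512 = (22563 - 151/13761)*(1/12072) - 3229/15512 = (310489292/13761)*(1/12072) - 3229/15512 = 77622323/41530698 - 3229/15512 = 534987425267/322112093688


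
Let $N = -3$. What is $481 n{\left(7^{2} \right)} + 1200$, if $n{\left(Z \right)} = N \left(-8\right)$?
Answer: $12744$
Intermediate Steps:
$n{\left(Z \right)} = 24$ ($n{\left(Z \right)} = \left(-3\right) \left(-8\right) = 24$)
$481 n{\left(7^{2} \right)} + 1200 = 481 \cdot 24 + 1200 = 11544 + 1200 = 12744$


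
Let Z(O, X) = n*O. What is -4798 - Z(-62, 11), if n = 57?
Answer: -1264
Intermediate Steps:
Z(O, X) = 57*O
-4798 - Z(-62, 11) = -4798 - 57*(-62) = -4798 - 1*(-3534) = -4798 + 3534 = -1264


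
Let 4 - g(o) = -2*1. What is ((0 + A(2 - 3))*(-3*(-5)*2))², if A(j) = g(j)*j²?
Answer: 32400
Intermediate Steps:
g(o) = 6 (g(o) = 4 - (-2) = 4 - 1*(-2) = 4 + 2 = 6)
A(j) = 6*j²
((0 + A(2 - 3))*(-3*(-5)*2))² = ((0 + 6*(2 - 3)²)*(-3*(-5)*2))² = ((0 + 6*(-1)²)*(15*2))² = ((0 + 6*1)*30)² = ((0 + 6)*30)² = (6*30)² = 180² = 32400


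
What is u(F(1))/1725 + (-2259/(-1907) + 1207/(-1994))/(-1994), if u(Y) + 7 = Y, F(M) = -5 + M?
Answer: -87204959497/13079468624700 ≈ -0.0066673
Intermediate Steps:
u(Y) = -7 + Y
u(F(1))/1725 + (-2259/(-1907) + 1207/(-1994))/(-1994) = (-7 + (-5 + 1))/1725 + (-2259/(-1907) + 1207/(-1994))/(-1994) = (-7 - 4)*(1/1725) + (-2259*(-1/1907) + 1207*(-1/1994))*(-1/1994) = -11*1/1725 + (2259/1907 - 1207/1994)*(-1/1994) = -11/1725 + (2202697/3802558)*(-1/1994) = -11/1725 - 2202697/7582300652 = -87204959497/13079468624700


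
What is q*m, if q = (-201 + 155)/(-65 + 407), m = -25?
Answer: 575/171 ≈ 3.3626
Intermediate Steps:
q = -23/171 (q = -46/342 = -46*1/342 = -23/171 ≈ -0.13450)
q*m = -23/171*(-25) = 575/171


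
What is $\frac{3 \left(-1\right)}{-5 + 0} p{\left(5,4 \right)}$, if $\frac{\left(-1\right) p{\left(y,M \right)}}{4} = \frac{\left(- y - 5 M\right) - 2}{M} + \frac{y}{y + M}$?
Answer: $\frac{223}{15} \approx 14.867$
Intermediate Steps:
$p{\left(y,M \right)} = - \frac{4 y}{M + y} - \frac{4 \left(-2 - y - 5 M\right)}{M}$ ($p{\left(y,M \right)} = - 4 \left(\frac{\left(- y - 5 M\right) - 2}{M} + \frac{y}{y + M}\right) = - 4 \left(\frac{-2 - y - 5 M}{M} + \frac{y}{M + y}\right) = - 4 \left(\frac{y}{M + y} + \frac{-2 - y - 5 M}{M}\right) = - \frac{4 y}{M + y} - \frac{4 \left(-2 - y - 5 M\right)}{M}$)
$\frac{3 \left(-1\right)}{-5 + 0} p{\left(5,4 \right)} = \frac{3 \left(-1\right)}{-5 + 0} \frac{4 \left(5^{2} + 2 \cdot 4 + 2 \cdot 5 + 5 \cdot 4^{2} + 5 \cdot 4 \cdot 5\right)}{4 \left(4 + 5\right)} = - \frac{3}{-5} \cdot 4 \cdot \frac{1}{4} \cdot \frac{1}{9} \left(25 + 8 + 10 + 5 \cdot 16 + 100\right) = \left(-3\right) \left(- \frac{1}{5}\right) 4 \cdot \frac{1}{4} \cdot \frac{1}{9} \left(25 + 8 + 10 + 80 + 100\right) = \frac{3 \cdot 4 \cdot \frac{1}{4} \cdot \frac{1}{9} \cdot 223}{5} = \frac{3}{5} \cdot \frac{223}{9} = \frac{223}{15}$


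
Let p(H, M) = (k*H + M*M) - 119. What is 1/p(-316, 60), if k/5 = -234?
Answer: 1/373201 ≈ 2.6795e-6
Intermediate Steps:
k = -1170 (k = 5*(-234) = -1170)
p(H, M) = -119 + M² - 1170*H (p(H, M) = (-1170*H + M*M) - 119 = (-1170*H + M²) - 119 = (M² - 1170*H) - 119 = -119 + M² - 1170*H)
1/p(-316, 60) = 1/(-119 + 60² - 1170*(-316)) = 1/(-119 + 3600 + 369720) = 1/373201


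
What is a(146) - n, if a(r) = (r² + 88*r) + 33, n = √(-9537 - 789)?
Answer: 34197 - I*√10326 ≈ 34197.0 - 101.62*I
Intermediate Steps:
n = I*√10326 (n = √(-10326) = I*√10326 ≈ 101.62*I)
a(r) = 33 + r² + 88*r
a(146) - n = (33 + 146² + 88*146) - I*√10326 = (33 + 21316 + 12848) - I*√10326 = 34197 - I*√10326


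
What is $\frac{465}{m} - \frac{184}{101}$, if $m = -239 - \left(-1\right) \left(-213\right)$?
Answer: $- \frac{130133}{45652} \approx -2.8505$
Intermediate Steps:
$m = -452$ ($m = -239 - 213 = -452$)
$\frac{465}{m} - \frac{184}{101} = \frac{465}{-452} - \frac{184}{101} = 465 \left(- \frac{1}{452}\right) - \frac{184}{101} = - \frac{465}{452} - \frac{184}{101} = - \frac{130133}{45652}$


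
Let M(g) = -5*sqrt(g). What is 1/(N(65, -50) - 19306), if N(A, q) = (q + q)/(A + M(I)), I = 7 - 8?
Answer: -82057/1584317941 + I/3168635882 ≈ -5.1793e-5 + 3.1559e-10*I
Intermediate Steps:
I = -1
N(A, q) = 2*q/(A - 5*I) (N(A, q) = (q + q)/(A - 5*I) = (2*q)/(A - 5*I) = 2*q/(A - 5*I))
1/(N(65, -50) - 19306) = 1/(2*(-50)/(65 - 5*I) - 19306) = 1/(2*(-50)*((65 + 5*I)/4250) - 19306) = 1/((-26/17 - 2*I/17) - 19306) = 1/(-328228/17 - 2*I/17) = (-328228/17 + 2*I/17)/372780692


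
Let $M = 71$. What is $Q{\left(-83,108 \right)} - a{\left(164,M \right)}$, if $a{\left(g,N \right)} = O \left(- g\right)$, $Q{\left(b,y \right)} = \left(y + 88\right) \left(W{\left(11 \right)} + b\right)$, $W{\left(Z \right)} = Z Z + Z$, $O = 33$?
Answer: $15016$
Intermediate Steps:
$W{\left(Z \right)} = Z + Z^{2}$ ($W{\left(Z \right)} = Z^{2} + Z = Z + Z^{2}$)
$Q{\left(b,y \right)} = \left(88 + y\right) \left(132 + b\right)$ ($Q{\left(b,y \right)} = \left(y + 88\right) \left(11 \left(1 + 11\right) + b\right) = \left(88 + y\right) \left(11 \cdot 12 + b\right) = \left(88 + y\right) \left(132 + b\right)$)
$a{\left(g,N \right)} = - 33 g$ ($a{\left(g,N \right)} = 33 \left(- g\right) = - 33 g$)
$Q{\left(-83,108 \right)} - a{\left(164,M \right)} = \left(11616 + 88 \left(-83\right) + 132 \cdot 108 - 8964\right) - \left(-33\right) 164 = \left(11616 - 7304 + 14256 - 8964\right) - -5412 = 9604 + 5412 = 15016$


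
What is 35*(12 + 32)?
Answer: 1540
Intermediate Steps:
35*(12 + 32) = 35*44 = 1540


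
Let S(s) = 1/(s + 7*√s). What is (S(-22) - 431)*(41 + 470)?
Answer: -15637622/71 - 3577*I*√22/1562 ≈ -2.2025e+5 - 10.741*I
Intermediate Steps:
(S(-22) - 431)*(41 + 470) = (1/(-22 + 7*√(-22)) - 431)*(41 + 470) = (1/(-22 + 7*(I*√22)) - 431)*511 = (1/(-22 + 7*I*√22) - 431)*511 = (-431 + 1/(-22 + 7*I*√22))*511 = -220241 + 511/(-22 + 7*I*√22)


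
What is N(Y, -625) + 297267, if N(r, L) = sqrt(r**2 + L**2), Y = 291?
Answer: 297267 + sqrt(475306) ≈ 2.9796e+5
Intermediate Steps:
N(r, L) = sqrt(L**2 + r**2)
N(Y, -625) + 297267 = sqrt((-625)**2 + 291**2) + 297267 = sqrt(390625 + 84681) + 297267 = sqrt(475306) + 297267 = 297267 + sqrt(475306)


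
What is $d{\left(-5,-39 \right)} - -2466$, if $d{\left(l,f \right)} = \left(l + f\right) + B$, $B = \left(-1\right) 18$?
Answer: $2404$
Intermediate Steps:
$B = -18$
$d{\left(l,f \right)} = -18 + f + l$ ($d{\left(l,f \right)} = \left(l + f\right) - 18 = \left(f + l\right) - 18 = -18 + f + l$)
$d{\left(-5,-39 \right)} - -2466 = \left(-18 - 39 - 5\right) - -2466 = -62 + 2466 = 2404$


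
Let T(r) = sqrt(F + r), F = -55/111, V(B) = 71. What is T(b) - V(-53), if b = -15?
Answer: -71 + 2*I*sqrt(47730)/111 ≈ -71.0 + 3.9364*I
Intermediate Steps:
F = -55/111 (F = -55*1/111 = -55/111 ≈ -0.49550)
T(r) = sqrt(-55/111 + r)
T(b) - V(-53) = sqrt(-6105 + 12321*(-15))/111 - 1*71 = sqrt(-6105 - 184815)/111 - 71 = sqrt(-190920)/111 - 71 = (2*I*sqrt(47730))/111 - 71 = 2*I*sqrt(47730)/111 - 71 = -71 + 2*I*sqrt(47730)/111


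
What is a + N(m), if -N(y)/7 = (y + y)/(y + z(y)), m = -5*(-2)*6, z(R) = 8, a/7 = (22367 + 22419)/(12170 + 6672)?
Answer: 686357/160157 ≈ 4.2855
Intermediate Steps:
a = 156751/9421 (a = 7*((22367 + 22419)/(12170 + 6672)) = 7*(44786/18842) = 7*(44786*(1/18842)) = 7*(22393/9421) = 156751/9421 ≈ 16.638)
m = 60 (m = 10*6 = 60)
N(y) = -14*y/(8 + y) (N(y) = -7*(y + y)/(y + 8) = -7*2*y/(8 + y) = -14*y/(8 + y))
a + N(m) = 156751/9421 - 14*60/(8 + 60) = 156751/9421 - 14*60/68 = 156751/9421 - 14*60*1/68 = 156751/9421 - 210/17 = 686357/160157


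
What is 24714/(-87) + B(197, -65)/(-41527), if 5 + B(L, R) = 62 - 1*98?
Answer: -342098237/1204283 ≈ -284.07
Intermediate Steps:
B(L, R) = -41 (B(L, R) = -5 + (62 - 1*98) = -5 + (62 - 98) = -5 - 36 = -41)
24714/(-87) + B(197, -65)/(-41527) = 24714/(-87) - 41/(-41527) = 24714*(-1/87) - 41*(-1/41527) = -8238/29 + 41/41527 = -342098237/1204283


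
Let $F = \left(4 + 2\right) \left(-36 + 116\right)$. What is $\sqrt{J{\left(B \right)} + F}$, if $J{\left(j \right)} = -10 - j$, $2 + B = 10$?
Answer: $\sqrt{462} \approx 21.494$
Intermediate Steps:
$B = 8$ ($B = -2 + 10 = 8$)
$F = 480$ ($F = 6 \cdot 80 = 480$)
$\sqrt{J{\left(B \right)} + F} = \sqrt{\left(-10 - 8\right) + 480} = \sqrt{-18 + 480} = \sqrt{462}$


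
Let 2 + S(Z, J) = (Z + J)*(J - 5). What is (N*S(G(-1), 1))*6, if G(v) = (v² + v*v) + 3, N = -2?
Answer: 312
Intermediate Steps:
G(v) = 3 + 2*v² (G(v) = (v² + v²) + 3 = 2*v² + 3 = 3 + 2*v²)
S(Z, J) = -2 + (-5 + J)*(J + Z) (S(Z, J) = -2 + (Z + J)*(J - 5) = -2 + (J + Z)*(-5 + J) = -2 + (-5 + J)*(J + Z))
(N*S(G(-1), 1))*6 = -2*(-2 + 1² - 5*1 - 5*(3 + 2*(-1)²) + 1*(3 + 2*(-1)²))*6 = -2*(-2 + 1 - 5 - 5*(3 + 2*1) + 1*(3 + 2*1))*6 = -2*(-2 + 1 - 5 - 5*(3 + 2) + 1*(3 + 2))*6 = -2*(-2 + 1 - 5 - 5*5 + 1*5)*6 = -2*(-2 + 1 - 5 - 25 + 5)*6 = -2*(-26)*6 = 52*6 = 312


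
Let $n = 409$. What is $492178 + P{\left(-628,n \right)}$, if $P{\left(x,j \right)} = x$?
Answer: $491550$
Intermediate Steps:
$492178 + P{\left(-628,n \right)} = 492178 - 628 = 491550$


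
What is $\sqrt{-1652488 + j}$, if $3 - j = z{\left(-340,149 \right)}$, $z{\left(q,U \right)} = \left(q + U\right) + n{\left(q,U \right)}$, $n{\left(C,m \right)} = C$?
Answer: $i \sqrt{1651954} \approx 1285.3 i$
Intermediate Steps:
$z{\left(q,U \right)} = U + 2 q$ ($z{\left(q,U \right)} = \left(q + U\right) + q = \left(U + q\right) + q = U + 2 q$)
$j = 534$ ($j = 3 - \left(149 + 2 \left(-340\right)\right) = 3 - \left(149 - 680\right) = 3 - -531 = 3 + 531 = 534$)
$\sqrt{-1652488 + j} = \sqrt{-1652488 + 534} = \sqrt{-1651954} = i \sqrt{1651954}$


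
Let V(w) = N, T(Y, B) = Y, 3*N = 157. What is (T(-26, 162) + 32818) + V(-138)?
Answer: 98533/3 ≈ 32844.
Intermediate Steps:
N = 157/3 (N = (⅓)*157 = 157/3 ≈ 52.333)
V(w) = 157/3
(T(-26, 162) + 32818) + V(-138) = (-26 + 32818) + 157/3 = 32792 + 157/3 = 98533/3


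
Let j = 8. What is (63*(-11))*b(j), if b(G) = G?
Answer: -5544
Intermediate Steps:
(63*(-11))*b(j) = (63*(-11))*8 = -693*8 = -5544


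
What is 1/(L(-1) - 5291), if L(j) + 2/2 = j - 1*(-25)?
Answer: -1/5268 ≈ -0.00018983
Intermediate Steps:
L(j) = 24 + j (L(j) = -1 + (j - 1*(-25)) = -1 + (j + 25) = -1 + (25 + j) = 24 + j)
1/(L(-1) - 5291) = 1/((24 - 1) - 5291) = 1/(23 - 5291) = 1/(-5268) = -1/5268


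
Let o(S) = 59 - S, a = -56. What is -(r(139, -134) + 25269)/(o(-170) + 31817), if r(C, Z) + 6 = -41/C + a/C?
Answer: -1755730/2227197 ≈ -0.78831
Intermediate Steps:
r(C, Z) = -6 - 97/C (r(C, Z) = -6 + (-41/C - 56/C) = -6 - 97/C)
-(r(139, -134) + 25269)/(o(-170) + 31817) = -((-6 - 97/139) + 25269)/((59 - 1*(-170)) + 31817) = -((-6 - 97*1/139) + 25269)/((59 + 170) + 31817) = -((-6 - 97/139) + 25269)/(229 + 31817) = -(-931/139 + 25269)/32046 = -3511460/(139*32046) = -1*1755730/2227197 = -1755730/2227197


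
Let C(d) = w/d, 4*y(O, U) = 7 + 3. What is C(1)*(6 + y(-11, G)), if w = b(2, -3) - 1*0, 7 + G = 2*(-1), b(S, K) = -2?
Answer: -17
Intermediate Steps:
G = -9 (G = -7 + 2*(-1) = -7 - 2 = -9)
y(O, U) = 5/2 (y(O, U) = (7 + 3)/4 = (¼)*10 = 5/2)
w = -2 (w = -2 - 1*0 = -2 + 0 = -2)
C(d) = -2/d
C(1)*(6 + y(-11, G)) = (-2/1)*(6 + 5/2) = -2*1*(17/2) = -2*17/2 = -17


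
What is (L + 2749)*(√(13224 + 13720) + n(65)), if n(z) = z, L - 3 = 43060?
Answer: 2977780 + 366496*√421 ≈ 1.0498e+7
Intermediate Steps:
L = 43063 (L = 3 + 43060 = 43063)
(L + 2749)*(√(13224 + 13720) + n(65)) = (43063 + 2749)*(√(13224 + 13720) + 65) = 45812*(√26944 + 65) = 45812*(8*√421 + 65) = 45812*(65 + 8*√421) = 2977780 + 366496*√421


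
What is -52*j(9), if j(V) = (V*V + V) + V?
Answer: -5148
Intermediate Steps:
j(V) = V**2 + 2*V (j(V) = (V**2 + V) + V = (V + V**2) + V = V**2 + 2*V)
-52*j(9) = -468*(2 + 9) = -468*11 = -52*99 = -5148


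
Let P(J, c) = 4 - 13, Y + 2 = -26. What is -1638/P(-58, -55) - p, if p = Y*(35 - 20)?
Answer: 602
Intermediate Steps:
Y = -28 (Y = -2 - 26 = -28)
p = -420 (p = -28*(35 - 20) = -28*15 = -420)
P(J, c) = -9
-1638/P(-58, -55) - p = -1638/(-9) - 1*(-420) = -1638*(-⅑) + 420 = 182 + 420 = 602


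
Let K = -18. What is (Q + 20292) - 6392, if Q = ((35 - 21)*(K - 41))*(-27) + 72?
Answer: 36274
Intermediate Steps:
Q = 22374 (Q = ((35 - 21)*(-18 - 41))*(-27) + 72 = (14*(-59))*(-27) + 72 = -826*(-27) + 72 = 22302 + 72 = 22374)
(Q + 20292) - 6392 = (22374 + 20292) - 6392 = 42666 - 6392 = 36274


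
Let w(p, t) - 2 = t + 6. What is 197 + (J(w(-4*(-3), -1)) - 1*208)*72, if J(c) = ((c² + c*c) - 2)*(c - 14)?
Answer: -63163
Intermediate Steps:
w(p, t) = 8 + t (w(p, t) = 2 + (t + 6) = 2 + (6 + t) = 8 + t)
J(c) = (-14 + c)*(-2 + 2*c²) (J(c) = ((c² + c²) - 2)*(-14 + c) = (2*c² - 2)*(-14 + c) = (-2 + 2*c²)*(-14 + c) = (-14 + c)*(-2 + 2*c²))
197 + (J(w(-4*(-3), -1)) - 1*208)*72 = 197 + ((28 - 28*(8 - 1)² - 2*(8 - 1) + 2*(8 - 1)³) - 1*208)*72 = 197 + ((28 - 28*7² - 2*7 + 2*7³) - 208)*72 = 197 + ((28 - 28*49 - 14 + 2*343) - 208)*72 = 197 + ((28 - 1372 - 14 + 686) - 208)*72 = 197 + (-672 - 208)*72 = 197 - 880*72 = 197 - 63360 = -63163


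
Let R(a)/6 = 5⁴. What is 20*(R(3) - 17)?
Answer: 74660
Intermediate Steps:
R(a) = 3750 (R(a) = 6*5⁴ = 6*625 = 3750)
20*(R(3) - 17) = 20*(3750 - 17) = 20*3733 = 74660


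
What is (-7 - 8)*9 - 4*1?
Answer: -139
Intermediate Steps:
(-7 - 8)*9 - 4*1 = -15*9 - 4 = -135 - 4 = -139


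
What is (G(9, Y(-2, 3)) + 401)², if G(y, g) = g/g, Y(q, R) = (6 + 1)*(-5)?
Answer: 161604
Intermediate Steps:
Y(q, R) = -35 (Y(q, R) = 7*(-5) = -35)
G(y, g) = 1
(G(9, Y(-2, 3)) + 401)² = (1 + 401)² = 402² = 161604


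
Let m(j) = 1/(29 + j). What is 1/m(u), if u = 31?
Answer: 60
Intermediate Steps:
1/m(u) = 1/(1/(29 + 31)) = 1/(1/60) = 60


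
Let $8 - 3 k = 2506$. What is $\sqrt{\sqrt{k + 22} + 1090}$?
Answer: $\frac{\sqrt{9810 + 24 i \sqrt{114}}}{3} \approx 33.018 + 0.43116 i$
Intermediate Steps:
$k = - \frac{2498}{3}$ ($k = \frac{8}{3} - \frac{2506}{3} = - \frac{2498}{3} \approx -832.67$)
$\sqrt{\sqrt{k + 22} + 1090} = \sqrt{\sqrt{- \frac{2498}{3} + 22} + 1090} = \sqrt{\sqrt{- \frac{2432}{3}} + 1090} = \sqrt{\frac{8 i \sqrt{114}}{3} + 1090} = \sqrt{1090 + \frac{8 i \sqrt{114}}{3}}$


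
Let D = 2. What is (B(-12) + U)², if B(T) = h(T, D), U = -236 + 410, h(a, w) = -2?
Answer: 29584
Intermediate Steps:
U = 174
B(T) = -2
(B(-12) + U)² = (-2 + 174)² = 172² = 29584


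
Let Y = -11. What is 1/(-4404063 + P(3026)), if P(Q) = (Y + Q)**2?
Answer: 1/4686162 ≈ 2.1339e-7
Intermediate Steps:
P(Q) = (-11 + Q)**2
1/(-4404063 + P(3026)) = 1/(-4404063 + (-11 + 3026)**2) = 1/(-4404063 + 3015**2) = 1/(-4404063 + 9090225) = 1/4686162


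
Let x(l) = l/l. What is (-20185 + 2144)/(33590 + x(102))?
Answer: -18041/33591 ≈ -0.53708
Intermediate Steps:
x(l) = 1
(-20185 + 2144)/(33590 + x(102)) = (-20185 + 2144)/(33590 + 1) = -18041/33591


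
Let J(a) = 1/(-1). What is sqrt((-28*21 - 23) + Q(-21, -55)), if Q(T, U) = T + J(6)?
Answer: I*sqrt(633) ≈ 25.159*I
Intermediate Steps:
J(a) = -1
Q(T, U) = -1 + T (Q(T, U) = T - 1 = -1 + T)
sqrt((-28*21 - 23) + Q(-21, -55)) = sqrt((-28*21 - 23) + (-1 - 21)) = sqrt((-588 - 23) - 22) = sqrt(-611 - 22) = sqrt(-633) = I*sqrt(633)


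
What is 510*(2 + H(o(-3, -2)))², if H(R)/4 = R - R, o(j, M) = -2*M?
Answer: 2040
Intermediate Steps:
H(R) = 0 (H(R) = 4*(R - R) = 4*0 = 0)
510*(2 + H(o(-3, -2)))² = 510*(2 + 0)² = 510*2² = 510*4 = 2040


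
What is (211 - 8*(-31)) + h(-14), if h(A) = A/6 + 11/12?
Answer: 5491/12 ≈ 457.58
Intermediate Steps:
h(A) = 11/12 + A/6 (h(A) = A*(⅙) + 11*(1/12) = A/6 + 11/12 = 11/12 + A/6)
(211 - 8*(-31)) + h(-14) = (211 - 8*(-31)) + (11/12 + (⅙)*(-14)) = (211 - 1*(-248)) + (11/12 - 7/3) = (211 + 248) - 17/12 = 459 - 17/12 = 5491/12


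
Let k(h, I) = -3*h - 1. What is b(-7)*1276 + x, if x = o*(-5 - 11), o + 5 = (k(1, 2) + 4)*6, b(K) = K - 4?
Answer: -13956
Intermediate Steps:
b(K) = -4 + K
k(h, I) = -1 - 3*h
o = -5 (o = -5 + ((-1 - 3*1) + 4)*6 = -5 + ((-1 - 3) + 4)*6 = -5 + (-4 + 4)*6 = -5 + 0*6 = -5 + 0 = -5)
x = 80 (x = -5*(-5 - 11) = -5*(-16) = 80)
b(-7)*1276 + x = (-4 - 7)*1276 + 80 = -11*1276 + 80 = -14036 + 80 = -13956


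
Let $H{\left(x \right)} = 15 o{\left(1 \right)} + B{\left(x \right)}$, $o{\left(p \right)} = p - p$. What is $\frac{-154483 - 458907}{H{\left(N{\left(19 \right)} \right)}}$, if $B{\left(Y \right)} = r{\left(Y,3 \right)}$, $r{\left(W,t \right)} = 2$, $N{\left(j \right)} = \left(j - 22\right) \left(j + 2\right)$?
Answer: $-306695$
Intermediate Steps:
$o{\left(p \right)} = 0$
$N{\left(j \right)} = \left(-22 + j\right) \left(2 + j\right)$
$B{\left(Y \right)} = 2$
$H{\left(x \right)} = 2$ ($H{\left(x \right)} = 15 \cdot 0 + 2 = 0 + 2 = 2$)
$\frac{-154483 - 458907}{H{\left(N{\left(19 \right)} \right)}} = \frac{-154483 - 458907}{2} = \left(-154483 - 458907\right) \frac{1}{2} = \left(-613390\right) \frac{1}{2} = -306695$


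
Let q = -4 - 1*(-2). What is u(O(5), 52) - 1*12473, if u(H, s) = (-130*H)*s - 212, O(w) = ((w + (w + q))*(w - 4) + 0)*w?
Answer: -283085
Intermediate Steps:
q = -2 (q = -4 + 2 = -2)
O(w) = w*(-4 + w)*(-2 + 2*w) (O(w) = ((w + (w - 2))*(w - 4) + 0)*w = ((w + (-2 + w))*(-4 + w) + 0)*w = ((-2 + 2*w)*(-4 + w) + 0)*w = ((-4 + w)*(-2 + 2*w) + 0)*w = ((-4 + w)*(-2 + 2*w))*w = w*(-4 + w)*(-2 + 2*w))
u(H, s) = -212 - 130*H*s (u(H, s) = -130*H*s - 212 = -212 - 130*H*s)
u(O(5), 52) - 1*12473 = (-212 - 130*2*5*(4 + 5**2 - 5*5)*52) - 1*12473 = (-212 - 130*2*5*(4 + 25 - 25)*52) - 12473 = (-212 - 130*2*5*4*52) - 12473 = (-212 - 130*40*52) - 12473 = (-212 - 270400) - 12473 = -270612 - 12473 = -283085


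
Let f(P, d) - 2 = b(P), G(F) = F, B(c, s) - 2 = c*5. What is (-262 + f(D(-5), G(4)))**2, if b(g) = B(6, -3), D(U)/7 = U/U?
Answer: 51984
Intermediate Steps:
B(c, s) = 2 + 5*c (B(c, s) = 2 + c*5 = 2 + 5*c)
D(U) = 7 (D(U) = 7*(U/U) = 7*1 = 7)
b(g) = 32 (b(g) = 2 + 5*6 = 2 + 30 = 32)
f(P, d) = 34 (f(P, d) = 2 + 32 = 34)
(-262 + f(D(-5), G(4)))**2 = (-262 + 34)**2 = (-228)**2 = 51984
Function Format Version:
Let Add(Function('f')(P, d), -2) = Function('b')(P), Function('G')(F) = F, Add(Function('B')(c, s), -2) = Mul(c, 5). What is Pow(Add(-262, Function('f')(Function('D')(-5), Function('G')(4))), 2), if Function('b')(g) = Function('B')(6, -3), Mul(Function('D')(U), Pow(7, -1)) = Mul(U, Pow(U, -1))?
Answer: 51984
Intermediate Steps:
Function('B')(c, s) = Add(2, Mul(5, c)) (Function('B')(c, s) = Add(2, Mul(c, 5)) = Add(2, Mul(5, c)))
Function('D')(U) = 7 (Function('D')(U) = Mul(7, Mul(U, Pow(U, -1))) = Mul(7, 1) = 7)
Function('b')(g) = 32 (Function('b')(g) = Add(2, Mul(5, 6)) = Add(2, 30) = 32)
Function('f')(P, d) = 34 (Function('f')(P, d) = Add(2, 32) = 34)
Pow(Add(-262, Function('f')(Function('D')(-5), Function('G')(4))), 2) = Pow(Add(-262, 34), 2) = Pow(-228, 2) = 51984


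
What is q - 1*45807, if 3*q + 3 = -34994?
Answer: -172418/3 ≈ -57473.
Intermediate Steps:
q = -34997/3 (q = -1 + (1/3)*(-34994) = -1 - 34994/3 = -34997/3 ≈ -11666.)
q - 1*45807 = -34997/3 - 1*45807 = -34997/3 - 45807 = -172418/3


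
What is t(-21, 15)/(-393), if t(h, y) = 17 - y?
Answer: -2/393 ≈ -0.0050891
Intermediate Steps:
t(-21, 15)/(-393) = (17 - 1*15)/(-393) = (17 - 15)*(-1/393) = 2*(-1/393) = -2/393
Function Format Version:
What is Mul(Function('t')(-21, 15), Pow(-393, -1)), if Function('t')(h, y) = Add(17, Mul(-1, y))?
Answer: Rational(-2, 393) ≈ -0.0050891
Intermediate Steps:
Mul(Function('t')(-21, 15), Pow(-393, -1)) = Mul(Add(17, Mul(-1, 15)), Pow(-393, -1)) = Mul(Add(17, -15), Rational(-1, 393)) = Mul(2, Rational(-1, 393)) = Rational(-2, 393)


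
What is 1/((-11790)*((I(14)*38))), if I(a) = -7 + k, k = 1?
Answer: 1/2688120 ≈ 3.7201e-7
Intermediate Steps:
I(a) = -6 (I(a) = -7 + 1 = -6)
1/((-11790)*((I(14)*38))) = 1/((-11790)*((-6*38))) = -1/11790/(-228) = -1/11790*(-1/228) = 1/2688120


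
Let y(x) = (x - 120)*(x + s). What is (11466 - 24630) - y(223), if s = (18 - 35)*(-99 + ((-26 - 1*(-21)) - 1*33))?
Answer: -276020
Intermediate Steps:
s = 2329 (s = -17*(-99 + ((-26 + 21) - 33)) = -17*(-99 + (-5 - 33)) = -17*(-99 - 38) = -17*(-137) = 2329)
y(x) = (-120 + x)*(2329 + x) (y(x) = (x - 120)*(x + 2329) = (-120 + x)*(2329 + x))
(11466 - 24630) - y(223) = (11466 - 24630) - (-279480 + 223**2 + 2209*223) = -13164 - (-279480 + 49729 + 492607) = -13164 - 1*262856 = -13164 - 262856 = -276020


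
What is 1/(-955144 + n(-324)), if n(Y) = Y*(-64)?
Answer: -1/934408 ≈ -1.0702e-6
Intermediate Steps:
n(Y) = -64*Y
1/(-955144 + n(-324)) = 1/(-955144 - 64*(-324)) = 1/(-955144 + 20736) = 1/(-934408) = -1/934408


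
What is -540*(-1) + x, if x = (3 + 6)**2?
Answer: 621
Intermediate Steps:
x = 81 (x = 9**2 = 81)
-540*(-1) + x = -540*(-1) + 81 = -90*(-6) + 81 = 540 + 81 = 621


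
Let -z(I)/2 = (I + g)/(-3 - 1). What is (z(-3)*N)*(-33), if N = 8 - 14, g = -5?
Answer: -792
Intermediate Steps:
z(I) = -5/2 + I/2 (z(I) = -2*(I - 5)/(-3 - 1) = -2*(-5 + I)/(-4) = -2*(-5 + I)*(-1)/4 = -2*(5/4 - I/4) = -5/2 + I/2)
N = -6
(z(-3)*N)*(-33) = ((-5/2 + (1/2)*(-3))*(-6))*(-33) = ((-5/2 - 3/2)*(-6))*(-33) = -4*(-6)*(-33) = 24*(-33) = -792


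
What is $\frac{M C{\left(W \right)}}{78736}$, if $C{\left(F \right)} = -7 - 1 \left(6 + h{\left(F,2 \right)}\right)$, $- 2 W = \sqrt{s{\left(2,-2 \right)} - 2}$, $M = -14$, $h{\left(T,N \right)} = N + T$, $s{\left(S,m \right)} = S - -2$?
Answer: $\frac{15}{5624} - \frac{\sqrt{2}}{11248} \approx 0.0025414$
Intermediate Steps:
$s{\left(S,m \right)} = 2 + S$ ($s{\left(S,m \right)} = S + 2 = 2 + S$)
$W = - \frac{\sqrt{2}}{2}$ ($W = - \frac{\sqrt{\left(2 + 2\right) - 2}}{2} = - \frac{\sqrt{4 - 2}}{2} = - \frac{\sqrt{2}}{2} \approx -0.70711$)
$C{\left(F \right)} = -15 - F$ ($C{\left(F \right)} = -7 - 1 \left(6 + \left(2 + F\right)\right) = -7 - 1 \left(8 + F\right) = -7 - \left(8 + F\right) = -15 - F$)
$\frac{M C{\left(W \right)}}{78736} = \frac{\left(-14\right) \left(-15 - - \frac{\sqrt{2}}{2}\right)}{78736} = - 14 \left(-15 + \frac{\sqrt{2}}{2}\right) \frac{1}{78736} = \left(210 - 7 \sqrt{2}\right) \frac{1}{78736} = \frac{15}{5624} - \frac{\sqrt{2}}{11248}$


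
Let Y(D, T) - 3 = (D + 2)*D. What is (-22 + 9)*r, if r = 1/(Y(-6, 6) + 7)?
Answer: -13/34 ≈ -0.38235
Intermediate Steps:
Y(D, T) = 3 + D*(2 + D) (Y(D, T) = 3 + (D + 2)*D = 3 + (2 + D)*D = 3 + D*(2 + D))
r = 1/34 (r = 1/((3 + (-6)² + 2*(-6)) + 7) = 1/((3 + 36 - 12) + 7) = 1/(27 + 7) = 1/34 ≈ 0.029412)
(-22 + 9)*r = (-22 + 9)*(1/34) = -13*1/34 = -13/34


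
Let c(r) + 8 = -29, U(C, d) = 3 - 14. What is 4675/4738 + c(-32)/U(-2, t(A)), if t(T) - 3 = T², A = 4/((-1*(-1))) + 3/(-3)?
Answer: 226731/52118 ≈ 4.3503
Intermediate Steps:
A = 3 (A = 4/1 + 3*(-⅓) = 4*1 - 1 = 4 - 1 = 3)
t(T) = 3 + T²
U(C, d) = -11
c(r) = -37 (c(r) = -8 - 29 = -37)
4675/4738 + c(-32)/U(-2, t(A)) = 4675/4738 - 37/(-11) = 4675*(1/4738) - 37*(-1/11) = 4675/4738 + 37/11 = 226731/52118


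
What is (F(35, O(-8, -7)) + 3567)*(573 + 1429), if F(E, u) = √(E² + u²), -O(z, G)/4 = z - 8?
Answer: 7141134 + 2002*√5321 ≈ 7.2872e+6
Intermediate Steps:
O(z, G) = 32 - 4*z (O(z, G) = -4*(z - 8) = -4*(-8 + z) = 32 - 4*z)
(F(35, O(-8, -7)) + 3567)*(573 + 1429) = (√(35² + (32 - 4*(-8))²) + 3567)*(573 + 1429) = (√(1225 + (32 + 32)²) + 3567)*2002 = (√(1225 + 64²) + 3567)*2002 = (√(1225 + 4096) + 3567)*2002 = (√5321 + 3567)*2002 = (3567 + √5321)*2002 = 7141134 + 2002*√5321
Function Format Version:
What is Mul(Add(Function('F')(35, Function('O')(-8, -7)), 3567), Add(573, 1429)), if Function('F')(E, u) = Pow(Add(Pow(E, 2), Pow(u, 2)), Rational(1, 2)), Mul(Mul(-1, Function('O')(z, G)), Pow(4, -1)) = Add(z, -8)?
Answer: Add(7141134, Mul(2002, Pow(5321, Rational(1, 2)))) ≈ 7.2872e+6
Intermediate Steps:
Function('O')(z, G) = Add(32, Mul(-4, z)) (Function('O')(z, G) = Mul(-4, Add(z, -8)) = Mul(-4, Add(-8, z)) = Add(32, Mul(-4, z)))
Mul(Add(Function('F')(35, Function('O')(-8, -7)), 3567), Add(573, 1429)) = Mul(Add(Pow(Add(Pow(35, 2), Pow(Add(32, Mul(-4, -8)), 2)), Rational(1, 2)), 3567), Add(573, 1429)) = Mul(Add(Pow(Add(1225, Pow(Add(32, 32), 2)), Rational(1, 2)), 3567), 2002) = Mul(Add(Pow(Add(1225, Pow(64, 2)), Rational(1, 2)), 3567), 2002) = Mul(Add(Pow(Add(1225, 4096), Rational(1, 2)), 3567), 2002) = Mul(Add(Pow(5321, Rational(1, 2)), 3567), 2002) = Mul(Add(3567, Pow(5321, Rational(1, 2))), 2002) = Add(7141134, Mul(2002, Pow(5321, Rational(1, 2))))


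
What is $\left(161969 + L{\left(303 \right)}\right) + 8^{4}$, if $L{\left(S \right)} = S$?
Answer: $166368$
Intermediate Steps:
$\left(161969 + L{\left(303 \right)}\right) + 8^{4} = \left(161969 + 303\right) + 8^{4} = 162272 + 4096 = 166368$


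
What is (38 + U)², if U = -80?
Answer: 1764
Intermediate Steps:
(38 + U)² = (38 - 80)² = (-42)² = 1764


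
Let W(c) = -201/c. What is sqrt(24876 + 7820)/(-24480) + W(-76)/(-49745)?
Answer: -201/3780620 - sqrt(8174)/12240 ≈ -0.0074396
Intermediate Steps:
sqrt(24876 + 7820)/(-24480) + W(-76)/(-49745) = sqrt(24876 + 7820)/(-24480) - 201/(-76)/(-49745) = sqrt(32696)*(-1/24480) - 201*(-1/76)*(-1/49745) = (2*sqrt(8174))*(-1/24480) + (201/76)*(-1/49745) = -sqrt(8174)/12240 - 201/3780620 = -201/3780620 - sqrt(8174)/12240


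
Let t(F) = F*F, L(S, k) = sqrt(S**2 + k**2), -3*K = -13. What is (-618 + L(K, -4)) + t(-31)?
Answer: 343 + sqrt(313)/3 ≈ 348.90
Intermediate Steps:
K = 13/3 (K = -1/3*(-13) = 13/3 ≈ 4.3333)
t(F) = F**2
(-618 + L(K, -4)) + t(-31) = (-618 + sqrt((13/3)**2 + (-4)**2)) + (-31)**2 = (-618 + sqrt(169/9 + 16)) + 961 = (-618 + sqrt(313/9)) + 961 = (-618 + sqrt(313)/3) + 961 = 343 + sqrt(313)/3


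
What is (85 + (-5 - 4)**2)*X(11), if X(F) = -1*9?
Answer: -1494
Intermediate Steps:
X(F) = -9
(85 + (-5 - 4)**2)*X(11) = (85 + (-5 - 4)**2)*(-9) = (85 + (-9)**2)*(-9) = (85 + 81)*(-9) = 166*(-9) = -1494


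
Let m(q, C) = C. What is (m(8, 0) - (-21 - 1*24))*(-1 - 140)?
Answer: -6345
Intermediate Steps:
(m(8, 0) - (-21 - 1*24))*(-1 - 140) = (0 - (-21 - 1*24))*(-1 - 140) = (0 - (-21 - 24))*(-141) = (0 - 1*(-45))*(-141) = (0 + 45)*(-141) = 45*(-141) = -6345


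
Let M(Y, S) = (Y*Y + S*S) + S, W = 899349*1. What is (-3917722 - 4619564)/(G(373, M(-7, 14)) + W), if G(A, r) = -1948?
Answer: -8537286/897401 ≈ -9.5134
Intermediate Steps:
W = 899349
M(Y, S) = S + S² + Y² (M(Y, S) = (Y² + S²) + S = (S² + Y²) + S = S + S² + Y²)
(-3917722 - 4619564)/(G(373, M(-7, 14)) + W) = (-3917722 - 4619564)/(-1948 + 899349) = -8537286/897401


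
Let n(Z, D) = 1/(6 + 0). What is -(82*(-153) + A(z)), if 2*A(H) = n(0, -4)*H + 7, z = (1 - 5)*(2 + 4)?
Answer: 25089/2 ≈ 12545.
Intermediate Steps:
z = -24 (z = -4*6 = -24)
n(Z, D) = 1/6
A(H) = 7/2 + H/12 (A(H) = (H/6 + 7)/2 = (7 + H/6)/2 = 7/2 + H/12)
-(82*(-153) + A(z)) = -(82*(-153) + (7/2 + (1/12)*(-24))) = -(-12546 + (7/2 - 2)) = -(-12546 + 3/2) = -1*(-25089/2) = 25089/2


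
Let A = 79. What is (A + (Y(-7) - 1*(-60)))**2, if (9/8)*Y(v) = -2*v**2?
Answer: 218089/81 ≈ 2692.5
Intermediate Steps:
Y(v) = -16*v**2/9 (Y(v) = 8*(-2*v**2)/9 = -16*v**2/9)
(A + (Y(-7) - 1*(-60)))**2 = (79 + (-16/9*(-7)**2 - 1*(-60)))**2 = (79 + (-16/9*49 + 60))**2 = (79 + (-784/9 + 60))**2 = (79 - 244/9)**2 = (467/9)**2 = 218089/81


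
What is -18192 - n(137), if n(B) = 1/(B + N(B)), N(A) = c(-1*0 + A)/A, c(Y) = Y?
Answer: -2510497/138 ≈ -18192.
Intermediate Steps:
N(A) = 1 (N(A) = (-1*0 + A)/A = (0 + A)/A = A/A = 1)
n(B) = 1/(1 + B) (n(B) = 1/(B + 1) = 1/(1 + B))
-18192 - n(137) = -18192 - 1/(1 + 137) = -18192 - 1/138 = -2510497/138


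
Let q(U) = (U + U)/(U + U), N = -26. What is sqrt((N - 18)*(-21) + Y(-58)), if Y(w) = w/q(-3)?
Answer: sqrt(866) ≈ 29.428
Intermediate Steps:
q(U) = 1 (q(U) = (2*U)/((2*U)) = (2*U)*(1/(2*U)) = 1)
Y(w) = w (Y(w) = w/1 = w*1 = w)
sqrt((N - 18)*(-21) + Y(-58)) = sqrt((-26 - 18)*(-21) - 58) = sqrt(-44*(-21) - 58) = sqrt(924 - 58) = sqrt(866)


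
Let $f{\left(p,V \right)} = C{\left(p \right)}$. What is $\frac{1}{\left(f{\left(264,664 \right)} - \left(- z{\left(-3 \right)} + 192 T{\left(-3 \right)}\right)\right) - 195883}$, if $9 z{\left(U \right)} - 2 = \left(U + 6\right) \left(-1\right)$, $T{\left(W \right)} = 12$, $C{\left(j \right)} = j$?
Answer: $- \frac{9}{1781308} \approx -5.0525 \cdot 10^{-6}$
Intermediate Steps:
$z{\left(U \right)} = - \frac{4}{9} - \frac{U}{9}$ ($z{\left(U \right)} = \frac{2}{9} + \frac{\left(U + 6\right) \left(-1\right)}{9} = \frac{2}{9} + \frac{\left(6 + U\right) \left(-1\right)}{9} = \frac{2}{9} + \frac{-6 - U}{9} = \frac{2}{9} - \left(\frac{2}{3} + \frac{U}{9}\right) = - \frac{4}{9} - \frac{U}{9}$)
$f{\left(p,V \right)} = p$
$\frac{1}{\left(f{\left(264,664 \right)} - \left(- z{\left(-3 \right)} + 192 T{\left(-3 \right)}\right)\right) - 195883} = \frac{1}{\left(264 - \frac{20737}{9}\right) - 195883} = \frac{1}{- \frac{18361}{9} - 195883} = \frac{1}{- \frac{1781308}{9}} = - \frac{9}{1781308}$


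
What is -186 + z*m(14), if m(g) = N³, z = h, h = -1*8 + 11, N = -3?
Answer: -267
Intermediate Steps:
h = 3 (h = -8 + 11 = 3)
z = 3
m(g) = -27 (m(g) = (-3)³ = -27)
-186 + z*m(14) = -186 + 3*(-27) = -186 - 81 = -267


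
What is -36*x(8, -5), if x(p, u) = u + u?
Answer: 360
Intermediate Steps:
x(p, u) = 2*u
-36*x(8, -5) = -72*(-5) = -36*(-10) = 360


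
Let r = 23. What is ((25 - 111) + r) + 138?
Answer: 75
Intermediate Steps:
((25 - 111) + r) + 138 = ((25 - 111) + 23) + 138 = (-86 + 23) + 138 = -63 + 138 = 75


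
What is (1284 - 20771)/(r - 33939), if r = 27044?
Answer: 19487/6895 ≈ 2.8263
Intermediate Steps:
(1284 - 20771)/(r - 33939) = (1284 - 20771)/(27044 - 33939) = -19487/(-6895) = -19487*(-1/6895) = 19487/6895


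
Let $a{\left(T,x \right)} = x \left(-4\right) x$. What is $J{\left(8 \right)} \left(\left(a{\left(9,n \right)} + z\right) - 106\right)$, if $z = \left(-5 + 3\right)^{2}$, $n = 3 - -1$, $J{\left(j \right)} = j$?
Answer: $-1328$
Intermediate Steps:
$n = 4$ ($n = 3 + 1 = 4$)
$z = 4$ ($z = \left(-2\right)^{2} = 4$)
$a{\left(T,x \right)} = - 4 x^{2}$ ($a{\left(T,x \right)} = - 4 x x = - 4 x^{2}$)
$J{\left(8 \right)} \left(\left(a{\left(9,n \right)} + z\right) - 106\right) = 8 \left(\left(- 4 \cdot 4^{2} + 4\right) - 106\right) = 8 \left(\left(\left(-4\right) 16 + 4\right) - 106\right) = 8 \left(\left(-64 + 4\right) - 106\right) = 8 \left(-60 - 106\right) = 8 \left(-166\right) = -1328$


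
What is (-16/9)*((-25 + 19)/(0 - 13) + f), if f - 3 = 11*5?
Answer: -12160/117 ≈ -103.93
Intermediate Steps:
f = 58 (f = 3 + 11*5 = 3 + 55 = 58)
(-16/9)*((-25 + 19)/(0 - 13) + f) = (-16/9)*((-25 + 19)/(0 - 13) + 58) = (-16*⅑)*(-6/(-13) + 58) = -16*(-6*(-1/13) + 58)/9 = -16*(6/13 + 58)/9 = -16/9*760/13 = -12160/117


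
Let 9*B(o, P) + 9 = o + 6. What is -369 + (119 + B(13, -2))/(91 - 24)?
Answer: -221426/603 ≈ -367.21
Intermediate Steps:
B(o, P) = -1/3 + o/9 (B(o, P) = -1 + (o + 6)/9 = -1 + (6 + o)/9 = -1 + (2/3 + o/9) = -1/3 + o/9)
-369 + (119 + B(13, -2))/(91 - 24) = -369 + (119 + (-1/3 + (1/9)*13))/(91 - 24) = -369 + (119 + (-1/3 + 13/9))/67 = -369 + (119 + 10/9)*(1/67) = -369 + (1081/9)*(1/67) = -369 + 1081/603 = -221426/603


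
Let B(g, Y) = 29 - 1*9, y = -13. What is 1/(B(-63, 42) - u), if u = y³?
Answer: 1/2217 ≈ 0.00045106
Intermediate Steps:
B(g, Y) = 20 (B(g, Y) = 29 - 9 = 20)
u = -2197 (u = (-13)³ = -2197)
1/(B(-63, 42) - u) = 1/(20 - 1*(-2197)) = 1/(20 + 2197) = 1/2217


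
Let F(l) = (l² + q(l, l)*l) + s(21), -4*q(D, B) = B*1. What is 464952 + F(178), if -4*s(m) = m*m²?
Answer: 1945599/4 ≈ 4.8640e+5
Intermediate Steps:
q(D, B) = -B/4
s(m) = -m³/4 (s(m) = -m*m²/4 = -m³/4)
F(l) = -9261/4 + 3*l²/4 (F(l) = (l² + (-l/4)*l) - ¼*21³ = (l² - l²/4) - ¼*9261 = 3*l²/4 - 9261/4 = -9261/4 + 3*l²/4)
464952 + F(178) = 464952 + (-9261/4 + (¾)*178²) = 464952 + (-9261/4 + (¾)*31684) = 464952 + (-9261/4 + 23763) = 464952 + 85791/4 = 1945599/4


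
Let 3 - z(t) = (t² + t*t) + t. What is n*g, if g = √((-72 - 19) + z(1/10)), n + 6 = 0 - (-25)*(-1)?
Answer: -31*I*√2203/5 ≈ -291.0*I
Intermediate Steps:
z(t) = 3 - t - 2*t² (z(t) = 3 - ((t² + t*t) + t) = 3 - ((t² + t²) + t) = 3 - (2*t² + t) = 3 - (t + 2*t²) = 3 + (-t - 2*t²) = 3 - t - 2*t²)
n = -31 (n = -6 + (0 - (-25)*(-1)) = -6 + (0 - 5*5) = -6 + (0 - 25) = -6 - 25 = -31)
g = I*√2203/5 (g = √((-72 - 19) + (3 - 1/10 - 2*(1/10)²)) = √(-91 + (3 - 1*⅒ - 2*(⅒)²)) = √(-91 + (3 - ⅒ - 2*1/100)) = √(-91 + (3 - ⅒ - 1/50)) = √(-91 + 72/25) = √(-2203/25) = I*√2203/5 ≈ 9.3872*I)
n*g = -31*I*√2203/5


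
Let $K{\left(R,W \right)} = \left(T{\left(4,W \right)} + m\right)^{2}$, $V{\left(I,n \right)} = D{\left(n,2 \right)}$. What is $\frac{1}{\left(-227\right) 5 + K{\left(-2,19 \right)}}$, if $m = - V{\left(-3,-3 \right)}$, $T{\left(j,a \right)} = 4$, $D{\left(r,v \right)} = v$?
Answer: $- \frac{1}{1131} \approx -0.00088417$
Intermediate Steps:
$V{\left(I,n \right)} = 2$
$m = -2$ ($m = \left(-1\right) 2 = -2$)
$K{\left(R,W \right)} = 4$ ($K{\left(R,W \right)} = \left(4 - 2\right)^{2} = 2^{2} = 4$)
$\frac{1}{\left(-227\right) 5 + K{\left(-2,19 \right)}} = \frac{1}{\left(-227\right) 5 + 4} = \frac{1}{-1135 + 4} = \frac{1}{-1131} = - \frac{1}{1131}$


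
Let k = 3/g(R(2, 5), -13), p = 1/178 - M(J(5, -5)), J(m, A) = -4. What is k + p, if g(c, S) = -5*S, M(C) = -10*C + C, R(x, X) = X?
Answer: -415921/11570 ≈ -35.948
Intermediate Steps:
M(C) = -9*C
p = -6407/178 (p = 1/178 - (-9)*(-4) = 1/178 - 1*36 = 1/178 - 36 = -6407/178 ≈ -35.994)
k = 3/65 (k = 3/((-5*(-13))) = 3/65 ≈ 0.046154)
k + p = 3/65 - 6407/178 = -415921/11570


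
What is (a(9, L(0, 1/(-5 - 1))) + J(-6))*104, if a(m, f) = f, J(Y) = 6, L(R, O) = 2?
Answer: 832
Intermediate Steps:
(a(9, L(0, 1/(-5 - 1))) + J(-6))*104 = (2 + 6)*104 = 8*104 = 832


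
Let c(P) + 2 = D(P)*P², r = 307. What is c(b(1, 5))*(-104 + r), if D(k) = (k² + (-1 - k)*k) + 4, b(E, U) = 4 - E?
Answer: 1421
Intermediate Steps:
D(k) = 4 + k² + k*(-1 - k) (D(k) = (k² + k*(-1 - k)) + 4 = 4 + k² + k*(-1 - k))
c(P) = -2 + P²*(4 - P) (c(P) = -2 + (4 - P)*P² = -2 + P²*(4 - P))
c(b(1, 5))*(-104 + r) = (-2 + (4 - 1*1)²*(4 - (4 - 1*1)))*(-104 + 307) = (-2 + (4 - 1)²*(4 - (4 - 1)))*203 = (-2 + 3²*(4 - 1*3))*203 = (-2 + 9*(4 - 3))*203 = (-2 + 9*1)*203 = (-2 + 9)*203 = 7*203 = 1421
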